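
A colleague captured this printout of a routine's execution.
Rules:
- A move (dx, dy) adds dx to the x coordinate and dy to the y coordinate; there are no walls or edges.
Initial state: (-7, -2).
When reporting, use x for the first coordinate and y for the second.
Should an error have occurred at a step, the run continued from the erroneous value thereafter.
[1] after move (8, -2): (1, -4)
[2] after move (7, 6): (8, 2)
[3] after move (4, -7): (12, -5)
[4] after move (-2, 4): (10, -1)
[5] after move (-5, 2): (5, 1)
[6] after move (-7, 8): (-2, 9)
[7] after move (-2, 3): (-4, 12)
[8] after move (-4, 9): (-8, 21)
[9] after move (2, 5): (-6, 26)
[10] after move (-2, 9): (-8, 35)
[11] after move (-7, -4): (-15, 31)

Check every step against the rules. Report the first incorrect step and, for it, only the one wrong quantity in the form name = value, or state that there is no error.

Step 1: x = -7 + (8) = 1, y = -2 + (-2) = -4 — exactly as logged.
Step 2: x = 1 + (7) = 8, y = -4 + (6) = 2 — confirmed correct.
Step 3: x = 8 + (4) = 12, y = 2 + (-7) = -5 — confirmed correct.
Step 4: x = 12 + (-2) = 10, y = -5 + (4) = -1 — confirmed correct.
Step 5: x = 10 + (-5) = 5, y = -1 + (2) = 1 — exactly as logged.
Step 6: x = 5 + (-7) = -2, y = 1 + (8) = 9 — no discrepancy.
Step 7: x = -2 + (-2) = -4, y = 9 + (3) = 12 — confirmed correct.
Step 8: x = -4 + (-4) = -8, y = 12 + (9) = 21 — agrees with the printout.
Step 9: x = -8 + (2) = -6, y = 21 + (5) = 26 — verified.
Step 10: x = -6 + (-2) = -8, y = 26 + (9) = 35 — exactly as logged.
Step 11: x = -8 + (-7) = -15, y = 35 + (-4) = 31 — checks out.
No step deviates from the rules.

no error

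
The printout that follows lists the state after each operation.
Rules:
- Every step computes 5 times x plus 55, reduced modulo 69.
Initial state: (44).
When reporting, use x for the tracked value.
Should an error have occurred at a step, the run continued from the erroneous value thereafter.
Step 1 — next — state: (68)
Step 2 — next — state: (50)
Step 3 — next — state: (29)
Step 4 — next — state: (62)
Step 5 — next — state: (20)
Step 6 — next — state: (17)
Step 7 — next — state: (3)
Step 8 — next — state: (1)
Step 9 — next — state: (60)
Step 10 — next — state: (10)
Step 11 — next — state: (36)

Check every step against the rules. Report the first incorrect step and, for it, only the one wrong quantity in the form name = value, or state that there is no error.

1. x = (5*44 + 55) mod 69 = 68 (in agreement)
2. x = (5*68 + 55) mod 69 = 50 (confirmed correct)
3. x = (5*50 + 55) mod 69 = 29 (checks out)
4. x = (5*29 + 55) mod 69 = 62 (in agreement)
5. x = (5*62 + 55) mod 69 = 20 (agrees with the printout)
6. x = (5*20 + 55) mod 69 = 17 (verified)
7. x = (5*17 + 55) mod 69 = 2 (not what was recorded)
So the first discrepancy is step 7, where the right value is x = 2.

step 7, x = 2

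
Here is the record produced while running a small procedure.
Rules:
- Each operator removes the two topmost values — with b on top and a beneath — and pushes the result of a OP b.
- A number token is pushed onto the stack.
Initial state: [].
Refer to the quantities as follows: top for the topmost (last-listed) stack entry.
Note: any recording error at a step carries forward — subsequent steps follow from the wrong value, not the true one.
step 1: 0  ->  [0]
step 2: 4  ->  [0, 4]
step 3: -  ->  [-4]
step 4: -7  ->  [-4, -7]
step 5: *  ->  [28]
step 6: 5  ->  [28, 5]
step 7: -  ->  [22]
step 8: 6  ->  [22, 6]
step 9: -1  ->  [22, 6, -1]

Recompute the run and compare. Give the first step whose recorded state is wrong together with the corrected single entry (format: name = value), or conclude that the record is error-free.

Recomputing the run from the initial state:
step 1: [0]
step 2: [0, 4]
step 3: [-4]
step 4: [-4, -7]
step 5: [28]
step 6: [28, 5]
step 7: [23]
step 8: [23, 6]
step 9: [23, 6, -1]
The first disagreement with the record is at step 7, where the value should be top = 23.

step 7, top = 23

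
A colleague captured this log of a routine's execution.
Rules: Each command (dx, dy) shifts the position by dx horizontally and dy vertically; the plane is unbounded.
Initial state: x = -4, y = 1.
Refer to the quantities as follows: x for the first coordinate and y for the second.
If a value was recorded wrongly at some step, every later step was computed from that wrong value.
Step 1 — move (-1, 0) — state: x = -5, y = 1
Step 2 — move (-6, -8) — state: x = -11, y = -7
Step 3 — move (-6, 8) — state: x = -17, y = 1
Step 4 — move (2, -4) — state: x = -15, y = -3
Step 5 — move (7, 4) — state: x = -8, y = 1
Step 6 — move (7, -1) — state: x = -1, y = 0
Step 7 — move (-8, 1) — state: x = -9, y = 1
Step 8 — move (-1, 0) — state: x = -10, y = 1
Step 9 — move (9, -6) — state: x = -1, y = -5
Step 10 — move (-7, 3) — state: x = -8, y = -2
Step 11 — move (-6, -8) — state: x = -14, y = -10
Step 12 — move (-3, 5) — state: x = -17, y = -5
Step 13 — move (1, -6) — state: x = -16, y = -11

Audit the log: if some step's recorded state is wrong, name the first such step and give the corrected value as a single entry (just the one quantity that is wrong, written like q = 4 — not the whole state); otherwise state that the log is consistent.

1. x = -4 + (-1) = -5, y = 1 + (0) = 1 (matches)
2. x = -5 + (-6) = -11, y = 1 + (-8) = -7 (verified)
3. x = -11 + (-6) = -17, y = -7 + (8) = 1 (agrees with the log)
4. x = -17 + (2) = -15, y = 1 + (-4) = -3 (agrees with the log)
5. x = -15 + (7) = -8, y = -3 + (4) = 1 (agrees with the log)
6. x = -8 + (7) = -1, y = 1 + (-1) = 0 (exactly as logged)
7. x = -1 + (-8) = -9, y = 0 + (1) = 1 (same as recorded)
8. x = -9 + (-1) = -10, y = 1 + (0) = 1 (in agreement)
9. x = -10 + (9) = -1, y = 1 + (-6) = -5 (confirmed correct)
10. x = -1 + (-7) = -8, y = -5 + (3) = -2 (same as recorded)
11. x = -8 + (-6) = -14, y = -2 + (-8) = -10 (exactly as logged)
12. x = -14 + (-3) = -17, y = -10 + (5) = -5 (checks out)
13. x = -17 + (1) = -16, y = -5 + (-6) = -11 (consistent with the log)
Each recorded entry agrees with the recomputation.

no error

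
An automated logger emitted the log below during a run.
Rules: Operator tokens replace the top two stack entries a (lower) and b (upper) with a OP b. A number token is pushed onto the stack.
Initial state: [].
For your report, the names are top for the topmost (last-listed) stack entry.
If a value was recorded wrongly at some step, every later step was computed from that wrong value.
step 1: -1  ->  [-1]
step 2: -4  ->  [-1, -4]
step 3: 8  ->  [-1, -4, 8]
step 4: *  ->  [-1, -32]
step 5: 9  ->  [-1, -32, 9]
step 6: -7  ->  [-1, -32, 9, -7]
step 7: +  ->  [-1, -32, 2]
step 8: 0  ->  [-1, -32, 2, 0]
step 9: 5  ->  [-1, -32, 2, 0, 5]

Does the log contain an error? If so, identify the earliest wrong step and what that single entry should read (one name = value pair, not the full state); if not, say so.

1. push -1: top = -1 (in agreement)
2. push -4: top = -4 (same as recorded)
3. push 8: top = 8 (in agreement)
4. -4 * 8 = -32 (confirmed correct)
5. push 9: top = 9 (verified)
6. push -7: top = -7 (same as recorded)
7. 9 + -7 = 2 (same as recorded)
8. push 0: top = 0 (same as recorded)
9. push 5: top = 5 (consistent with the log)
The recomputation confirms every line.

no error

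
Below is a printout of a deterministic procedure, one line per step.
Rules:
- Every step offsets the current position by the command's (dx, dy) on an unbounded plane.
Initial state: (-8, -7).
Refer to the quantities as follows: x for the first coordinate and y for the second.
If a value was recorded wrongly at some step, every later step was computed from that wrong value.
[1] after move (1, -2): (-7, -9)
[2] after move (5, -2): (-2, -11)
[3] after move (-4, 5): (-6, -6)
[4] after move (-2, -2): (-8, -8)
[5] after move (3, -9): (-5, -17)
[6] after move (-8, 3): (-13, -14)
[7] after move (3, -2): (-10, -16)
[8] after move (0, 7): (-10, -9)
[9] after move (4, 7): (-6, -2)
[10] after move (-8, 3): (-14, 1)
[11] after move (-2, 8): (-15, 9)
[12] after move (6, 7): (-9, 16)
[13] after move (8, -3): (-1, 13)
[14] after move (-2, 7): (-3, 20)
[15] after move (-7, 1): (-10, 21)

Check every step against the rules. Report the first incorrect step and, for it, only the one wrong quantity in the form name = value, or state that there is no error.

step 11, x = -16

1. x = -8 + (1) = -7, y = -7 + (-2) = -9 (checks out)
2. x = -7 + (5) = -2, y = -9 + (-2) = -11 (matches)
3. x = -2 + (-4) = -6, y = -11 + (5) = -6 (exactly as logged)
4. x = -6 + (-2) = -8, y = -6 + (-2) = -8 (confirmed correct)
5. x = -8 + (3) = -5, y = -8 + (-9) = -17 (verified)
6. x = -5 + (-8) = -13, y = -17 + (3) = -14 (agrees with the printout)
7. x = -13 + (3) = -10, y = -14 + (-2) = -16 (same as recorded)
8. x = -10 + (0) = -10, y = -16 + (7) = -9 (no discrepancy)
9. x = -10 + (4) = -6, y = -9 + (7) = -2 (matches)
10. x = -6 + (-8) = -14, y = -2 + (3) = 1 (agrees with the printout)
11. x = -14 + (-2) = -16, y = 1 + (8) = 9 (the printout disagrees here)
First incorrect step: 11; the correct value is x = -16.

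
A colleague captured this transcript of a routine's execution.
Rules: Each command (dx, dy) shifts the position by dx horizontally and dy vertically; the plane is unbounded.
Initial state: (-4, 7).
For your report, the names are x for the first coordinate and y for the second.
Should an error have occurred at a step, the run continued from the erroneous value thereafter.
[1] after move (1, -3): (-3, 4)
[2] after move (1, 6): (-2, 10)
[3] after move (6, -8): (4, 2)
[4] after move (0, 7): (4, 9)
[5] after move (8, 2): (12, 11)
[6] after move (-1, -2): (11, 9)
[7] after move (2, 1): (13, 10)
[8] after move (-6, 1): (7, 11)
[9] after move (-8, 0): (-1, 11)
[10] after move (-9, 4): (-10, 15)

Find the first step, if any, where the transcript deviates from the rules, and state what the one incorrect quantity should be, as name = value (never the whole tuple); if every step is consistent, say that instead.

Recomputing the run from the initial state:
step 1: x = -3, y = 4
step 2: x = -2, y = 10
step 3: x = 4, y = 2
step 4: x = 4, y = 9
step 5: x = 12, y = 11
step 6: x = 11, y = 9
step 7: x = 13, y = 10
step 8: x = 7, y = 11
step 9: x = -1, y = 11
step 10: x = -10, y = 15
This matches the transcript at every step.

no error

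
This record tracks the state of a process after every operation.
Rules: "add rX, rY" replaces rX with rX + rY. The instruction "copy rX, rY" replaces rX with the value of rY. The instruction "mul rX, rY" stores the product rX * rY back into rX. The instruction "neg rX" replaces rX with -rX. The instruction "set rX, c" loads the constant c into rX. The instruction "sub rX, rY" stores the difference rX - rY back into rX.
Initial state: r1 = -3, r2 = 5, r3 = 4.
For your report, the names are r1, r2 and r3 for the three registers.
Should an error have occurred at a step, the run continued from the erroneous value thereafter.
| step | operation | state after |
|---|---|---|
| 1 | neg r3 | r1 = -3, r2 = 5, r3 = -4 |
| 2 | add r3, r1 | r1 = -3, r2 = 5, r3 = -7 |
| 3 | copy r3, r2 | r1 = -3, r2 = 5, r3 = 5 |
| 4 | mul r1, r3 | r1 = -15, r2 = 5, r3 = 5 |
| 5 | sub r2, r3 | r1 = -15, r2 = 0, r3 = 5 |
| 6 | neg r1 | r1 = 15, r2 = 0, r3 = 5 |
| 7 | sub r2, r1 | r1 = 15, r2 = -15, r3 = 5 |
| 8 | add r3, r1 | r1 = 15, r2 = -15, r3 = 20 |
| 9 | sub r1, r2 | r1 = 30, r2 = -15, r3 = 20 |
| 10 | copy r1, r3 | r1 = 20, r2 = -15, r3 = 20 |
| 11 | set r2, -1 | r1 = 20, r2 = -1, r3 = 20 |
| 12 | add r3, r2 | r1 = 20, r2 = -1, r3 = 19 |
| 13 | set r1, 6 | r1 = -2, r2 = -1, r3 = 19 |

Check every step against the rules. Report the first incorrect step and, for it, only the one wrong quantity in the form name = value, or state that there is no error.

step 13, r1 = 6

Recomputing the run from the initial state:
step 1: r1 = -3, r2 = 5, r3 = -4
step 2: r1 = -3, r2 = 5, r3 = -7
step 3: r1 = -3, r2 = 5, r3 = 5
step 4: r1 = -15, r2 = 5, r3 = 5
step 5: r1 = -15, r2 = 0, r3 = 5
step 6: r1 = 15, r2 = 0, r3 = 5
step 7: r1 = 15, r2 = -15, r3 = 5
step 8: r1 = 15, r2 = -15, r3 = 20
step 9: r1 = 30, r2 = -15, r3 = 20
step 10: r1 = 20, r2 = -15, r3 = 20
step 11: r1 = 20, r2 = -1, r3 = 20
step 12: r1 = 20, r2 = -1, r3 = 19
step 13: r1 = 6, r2 = -1, r3 = 19
The first disagreement with the record is at step 13, where the value should be r1 = 6.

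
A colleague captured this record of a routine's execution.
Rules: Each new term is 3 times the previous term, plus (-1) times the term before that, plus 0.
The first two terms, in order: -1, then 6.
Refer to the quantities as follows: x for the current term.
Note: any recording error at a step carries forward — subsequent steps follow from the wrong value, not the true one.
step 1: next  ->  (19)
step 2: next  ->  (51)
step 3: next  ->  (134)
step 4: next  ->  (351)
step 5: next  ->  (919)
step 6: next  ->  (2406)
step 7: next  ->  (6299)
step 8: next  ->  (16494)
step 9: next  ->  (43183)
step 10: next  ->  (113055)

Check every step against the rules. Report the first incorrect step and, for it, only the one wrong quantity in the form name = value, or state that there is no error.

step 8, x = 16491

1. x = 3*(6) + (-1)*(-1) + (0) = 19 (matches)
2. x = 3*(19) + (-1)*(6) + (0) = 51 (in agreement)
3. x = 3*(51) + (-1)*(19) + (0) = 134 (confirmed correct)
4. x = 3*(134) + (-1)*(51) + (0) = 351 (agrees with the record)
5. x = 3*(351) + (-1)*(134) + (0) = 919 (exactly as logged)
6. x = 3*(919) + (-1)*(351) + (0) = 2406 (same as recorded)
7. x = 3*(2406) + (-1)*(919) + (0) = 6299 (verified)
8. x = 3*(6299) + (-1)*(2406) + (0) = 16491 (the record has a different value)
First deviation found at step 8; the corrected entry is x = 16491.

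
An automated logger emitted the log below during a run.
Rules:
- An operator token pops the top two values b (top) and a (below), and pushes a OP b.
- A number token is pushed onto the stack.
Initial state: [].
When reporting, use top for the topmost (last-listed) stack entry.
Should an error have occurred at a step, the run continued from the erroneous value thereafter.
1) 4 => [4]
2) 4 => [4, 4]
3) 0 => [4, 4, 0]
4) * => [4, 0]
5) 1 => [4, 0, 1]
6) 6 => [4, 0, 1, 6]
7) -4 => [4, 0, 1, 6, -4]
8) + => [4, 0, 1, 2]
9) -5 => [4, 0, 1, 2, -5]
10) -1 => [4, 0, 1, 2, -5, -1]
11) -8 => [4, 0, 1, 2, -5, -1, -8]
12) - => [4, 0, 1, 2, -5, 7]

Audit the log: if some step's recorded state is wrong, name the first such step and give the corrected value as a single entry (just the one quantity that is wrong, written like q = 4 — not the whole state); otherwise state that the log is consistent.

1. push 4: top = 4 (checks out)
2. push 4: top = 4 (agrees with the log)
3. push 0: top = 0 (same as recorded)
4. 4 * 0 = 0 (same as recorded)
5. push 1: top = 1 (checks out)
6. push 6: top = 6 (exactly as logged)
7. push -4: top = -4 (checks out)
8. 6 + -4 = 2 (verified)
9. push -5: top = -5 (exactly as logged)
10. push -1: top = -1 (in agreement)
11. push -8: top = -8 (in agreement)
12. -1 - -8 = 7 (same as recorded)
No step deviates from the rules.

no error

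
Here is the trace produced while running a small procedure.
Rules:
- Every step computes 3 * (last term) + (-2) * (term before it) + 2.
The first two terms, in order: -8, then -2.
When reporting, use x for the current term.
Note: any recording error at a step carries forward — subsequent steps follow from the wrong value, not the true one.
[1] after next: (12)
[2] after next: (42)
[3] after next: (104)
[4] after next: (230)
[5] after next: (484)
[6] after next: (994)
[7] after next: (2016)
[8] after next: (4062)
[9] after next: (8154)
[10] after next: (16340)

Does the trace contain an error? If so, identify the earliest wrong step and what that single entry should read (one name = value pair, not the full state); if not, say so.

Step 1: x = 3*(-2) + (-2)*(-8) + (2) = 12 — matches.
Step 2: x = 3*(12) + (-2)*(-2) + (2) = 42 — no discrepancy.
Step 3: x = 3*(42) + (-2)*(12) + (2) = 104 — in agreement.
Step 4: x = 3*(104) + (-2)*(42) + (2) = 230 — consistent with the trace.
Step 5: x = 3*(230) + (-2)*(104) + (2) = 484 — same as recorded.
Step 6: x = 3*(484) + (-2)*(230) + (2) = 994 — matches.
Step 7: x = 3*(994) + (-2)*(484) + (2) = 2016 — matches.
Step 8: x = 3*(2016) + (-2)*(994) + (2) = 4062 — consistent with the trace.
Step 9: x = 3*(4062) + (-2)*(2016) + (2) = 8156 — the trace disagrees here.
First incorrect step: 9; the correct value is x = 8156.

step 9, x = 8156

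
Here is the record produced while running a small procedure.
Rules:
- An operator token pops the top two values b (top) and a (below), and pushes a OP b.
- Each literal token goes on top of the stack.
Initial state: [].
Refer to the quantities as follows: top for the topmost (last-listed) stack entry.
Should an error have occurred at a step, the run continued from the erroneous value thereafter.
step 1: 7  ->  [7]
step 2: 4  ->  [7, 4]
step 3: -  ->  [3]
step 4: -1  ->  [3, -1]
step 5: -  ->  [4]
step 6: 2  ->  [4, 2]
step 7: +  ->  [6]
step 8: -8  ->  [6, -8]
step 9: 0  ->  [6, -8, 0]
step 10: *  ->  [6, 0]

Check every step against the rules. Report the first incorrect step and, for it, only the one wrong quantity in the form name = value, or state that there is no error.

no error

step 1: push 7: top = 7 -> confirmed correct
step 2: push 4: top = 4 -> same as recorded
step 3: 7 - 4 = 3 -> no discrepancy
step 4: push -1: top = -1 -> matches
step 5: 3 - -1 = 4 -> in agreement
step 6: push 2: top = 2 -> consistent with the record
step 7: 4 + 2 = 6 -> same as recorded
step 8: push -8: top = -8 -> agrees with the record
step 9: push 0: top = 0 -> checks out
step 10: -8 * 0 = 0 -> matches
All steps check out; nothing to correct.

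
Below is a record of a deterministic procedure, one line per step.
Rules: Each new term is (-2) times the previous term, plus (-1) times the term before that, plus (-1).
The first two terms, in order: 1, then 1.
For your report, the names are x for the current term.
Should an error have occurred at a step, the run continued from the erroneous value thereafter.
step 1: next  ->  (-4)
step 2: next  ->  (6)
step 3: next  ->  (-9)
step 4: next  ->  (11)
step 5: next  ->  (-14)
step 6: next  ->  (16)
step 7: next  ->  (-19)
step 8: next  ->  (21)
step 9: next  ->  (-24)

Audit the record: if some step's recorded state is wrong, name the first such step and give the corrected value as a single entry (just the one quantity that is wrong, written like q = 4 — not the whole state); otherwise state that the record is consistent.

no error

1. x = -2*(1) + (-1)*(1) + (-1) = -4 (confirmed correct)
2. x = -2*(-4) + (-1)*(1) + (-1) = 6 (exactly as logged)
3. x = -2*(6) + (-1)*(-4) + (-1) = -9 (same as recorded)
4. x = -2*(-9) + (-1)*(6) + (-1) = 11 (consistent with the record)
5. x = -2*(11) + (-1)*(-9) + (-1) = -14 (exactly as logged)
6. x = -2*(-14) + (-1)*(11) + (-1) = 16 (no discrepancy)
7. x = -2*(16) + (-1)*(-14) + (-1) = -19 (agrees with the record)
8. x = -2*(-19) + (-1)*(16) + (-1) = 21 (checks out)
9. x = -2*(21) + (-1)*(-19) + (-1) = -24 (same as recorded)
Nothing is out of place; the run is error-free.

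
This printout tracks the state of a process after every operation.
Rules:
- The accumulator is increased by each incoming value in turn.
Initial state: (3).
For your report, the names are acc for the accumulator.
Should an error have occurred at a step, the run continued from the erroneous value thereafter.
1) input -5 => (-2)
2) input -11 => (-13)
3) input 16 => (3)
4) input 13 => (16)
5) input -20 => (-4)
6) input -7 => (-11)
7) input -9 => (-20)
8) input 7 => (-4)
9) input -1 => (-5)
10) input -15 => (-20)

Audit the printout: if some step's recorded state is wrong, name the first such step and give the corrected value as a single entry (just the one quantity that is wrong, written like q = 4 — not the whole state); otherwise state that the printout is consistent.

step 1: acc = 3 + -5 = -2 -> exactly as logged
step 2: acc = -2 + -11 = -13 -> no discrepancy
step 3: acc = -13 + 16 = 3 -> verified
step 4: acc = 3 + 13 = 16 -> same as recorded
step 5: acc = 16 + -20 = -4 -> no discrepancy
step 6: acc = -4 + -7 = -11 -> matches
step 7: acc = -11 + -9 = -20 -> matches
step 8: acc = -20 + 7 = -13 -> the recorded entry deviates here
The earliest wrong entry is at step 8: it should read acc = -13.

step 8, acc = -13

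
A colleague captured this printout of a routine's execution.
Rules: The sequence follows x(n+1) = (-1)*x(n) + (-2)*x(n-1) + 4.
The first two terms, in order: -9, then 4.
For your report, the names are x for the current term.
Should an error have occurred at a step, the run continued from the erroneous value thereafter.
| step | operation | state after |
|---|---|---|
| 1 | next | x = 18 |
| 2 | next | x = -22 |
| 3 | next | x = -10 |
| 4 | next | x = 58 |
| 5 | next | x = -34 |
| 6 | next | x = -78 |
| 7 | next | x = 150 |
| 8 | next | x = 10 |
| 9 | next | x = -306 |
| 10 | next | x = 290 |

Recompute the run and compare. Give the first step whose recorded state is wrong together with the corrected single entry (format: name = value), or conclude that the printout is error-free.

no error

1. x = -1*(4) + (-2)*(-9) + (4) = 18 (verified)
2. x = -1*(18) + (-2)*(4) + (4) = -22 (exactly as logged)
3. x = -1*(-22) + (-2)*(18) + (4) = -10 (exactly as logged)
4. x = -1*(-10) + (-2)*(-22) + (4) = 58 (confirmed correct)
5. x = -1*(58) + (-2)*(-10) + (4) = -34 (consistent with the printout)
6. x = -1*(-34) + (-2)*(58) + (4) = -78 (no discrepancy)
7. x = -1*(-78) + (-2)*(-34) + (4) = 150 (verified)
8. x = -1*(150) + (-2)*(-78) + (4) = 10 (consistent with the printout)
9. x = -1*(10) + (-2)*(150) + (4) = -306 (same as recorded)
10. x = -1*(-306) + (-2)*(10) + (4) = 290 (agrees with the printout)
All steps check out; nothing to correct.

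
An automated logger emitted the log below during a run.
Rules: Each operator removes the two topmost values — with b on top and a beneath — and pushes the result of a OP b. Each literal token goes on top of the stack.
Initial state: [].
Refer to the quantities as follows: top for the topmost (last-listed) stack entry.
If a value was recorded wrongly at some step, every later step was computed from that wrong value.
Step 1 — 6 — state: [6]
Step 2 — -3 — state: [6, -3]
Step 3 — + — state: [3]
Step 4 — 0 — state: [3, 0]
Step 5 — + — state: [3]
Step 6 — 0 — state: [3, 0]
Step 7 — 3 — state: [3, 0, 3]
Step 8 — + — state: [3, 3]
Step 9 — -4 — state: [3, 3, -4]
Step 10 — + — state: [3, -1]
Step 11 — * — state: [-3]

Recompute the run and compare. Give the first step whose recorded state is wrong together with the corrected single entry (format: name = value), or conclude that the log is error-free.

no error

1. push 6: top = 6 (no discrepancy)
2. push -3: top = -3 (in agreement)
3. 6 + -3 = 3 (in agreement)
4. push 0: top = 0 (checks out)
5. 3 + 0 = 3 (agrees with the log)
6. push 0: top = 0 (same as recorded)
7. push 3: top = 3 (verified)
8. 0 + 3 = 3 (matches)
9. push -4: top = -4 (verified)
10. 3 + -4 = -1 (matches)
11. 3 * -1 = -3 (exactly as logged)
The whole run recomputes cleanly — no discrepancies.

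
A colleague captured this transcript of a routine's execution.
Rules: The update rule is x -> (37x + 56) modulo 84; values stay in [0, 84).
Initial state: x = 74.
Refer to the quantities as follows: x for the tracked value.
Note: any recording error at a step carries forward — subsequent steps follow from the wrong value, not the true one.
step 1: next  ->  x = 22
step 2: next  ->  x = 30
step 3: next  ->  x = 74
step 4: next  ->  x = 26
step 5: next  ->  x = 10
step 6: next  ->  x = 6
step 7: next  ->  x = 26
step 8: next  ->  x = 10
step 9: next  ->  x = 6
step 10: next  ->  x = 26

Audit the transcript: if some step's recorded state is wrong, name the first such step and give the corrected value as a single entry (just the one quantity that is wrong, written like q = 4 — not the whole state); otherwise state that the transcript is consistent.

step 4, x = 22

Recomputing the run from the initial state:
step 1: x = 22
step 2: x = 30
step 3: x = 74
step 4: x = 22
step 5: x = 30
step 6: x = 74
step 7: x = 22
step 8: x = 30
step 9: x = 74
step 10: x = 22
The first disagreement with the transcript is at step 4, where the value should be x = 22.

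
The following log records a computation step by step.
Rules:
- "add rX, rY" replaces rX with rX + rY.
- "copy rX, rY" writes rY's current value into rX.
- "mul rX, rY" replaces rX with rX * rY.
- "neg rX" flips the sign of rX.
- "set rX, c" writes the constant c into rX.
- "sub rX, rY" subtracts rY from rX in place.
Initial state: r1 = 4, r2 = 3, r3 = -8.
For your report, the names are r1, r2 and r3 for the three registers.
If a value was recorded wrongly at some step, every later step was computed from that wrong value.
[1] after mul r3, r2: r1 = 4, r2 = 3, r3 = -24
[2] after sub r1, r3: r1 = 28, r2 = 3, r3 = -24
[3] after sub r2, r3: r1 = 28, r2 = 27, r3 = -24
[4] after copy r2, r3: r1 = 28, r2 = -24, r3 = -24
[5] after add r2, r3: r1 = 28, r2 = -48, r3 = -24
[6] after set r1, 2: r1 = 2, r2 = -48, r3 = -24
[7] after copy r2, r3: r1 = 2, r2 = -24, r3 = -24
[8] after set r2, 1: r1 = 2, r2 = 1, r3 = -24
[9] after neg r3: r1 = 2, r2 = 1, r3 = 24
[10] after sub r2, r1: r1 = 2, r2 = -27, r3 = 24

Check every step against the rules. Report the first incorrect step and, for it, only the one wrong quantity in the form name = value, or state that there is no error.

step 1: r3 = -8 * 3 = -24 -> confirmed correct
step 2: r1 = 4 - -24 = 28 -> confirmed correct
step 3: r2 = 3 - -24 = 27 -> in agreement
step 4: r2 = -24 -> exactly as logged
step 5: r2 = -24 + -24 = -48 -> confirmed correct
step 6: r1 = 2 -> in agreement
step 7: r2 = -24 -> consistent with the log
step 8: r2 = 1 -> consistent with the log
step 9: r3 = -(-24) = 24 -> agrees with the log
step 10: r2 = 1 - 2 = -1 -> the log has a different value
The earliest wrong entry is at step 10: it should read r2 = -1.

step 10, r2 = -1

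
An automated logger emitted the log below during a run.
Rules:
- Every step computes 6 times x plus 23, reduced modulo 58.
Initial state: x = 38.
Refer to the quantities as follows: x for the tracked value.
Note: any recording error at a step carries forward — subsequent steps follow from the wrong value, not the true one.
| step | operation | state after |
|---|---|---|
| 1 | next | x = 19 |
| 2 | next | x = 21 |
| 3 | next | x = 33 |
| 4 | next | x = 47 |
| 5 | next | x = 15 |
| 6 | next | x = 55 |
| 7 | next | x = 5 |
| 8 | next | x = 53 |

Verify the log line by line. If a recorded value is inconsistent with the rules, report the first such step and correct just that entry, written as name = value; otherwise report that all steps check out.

Recomputing the run from the initial state:
step 1: x = 19
step 2: x = 21
step 3: x = 33
step 4: x = 47
step 5: x = 15
step 6: x = 55
step 7: x = 5
step 8: x = 53
This matches the log at every step.

no error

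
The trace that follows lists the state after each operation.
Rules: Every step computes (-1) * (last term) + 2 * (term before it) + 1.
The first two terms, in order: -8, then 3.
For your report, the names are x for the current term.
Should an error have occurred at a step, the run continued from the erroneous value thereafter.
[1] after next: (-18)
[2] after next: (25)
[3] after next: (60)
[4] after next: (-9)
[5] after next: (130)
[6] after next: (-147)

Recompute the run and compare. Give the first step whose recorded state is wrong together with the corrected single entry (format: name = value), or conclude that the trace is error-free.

step 1: x = -1*(3) + (2)*(-8) + (1) = -18 -> consistent with the trace
step 2: x = -1*(-18) + (2)*(3) + (1) = 25 -> in agreement
step 3: x = -1*(25) + (2)*(-18) + (1) = -60 -> the recorded entry deviates here
Conclusion: step 3 carries the first error; the entry should be x = -60.

step 3, x = -60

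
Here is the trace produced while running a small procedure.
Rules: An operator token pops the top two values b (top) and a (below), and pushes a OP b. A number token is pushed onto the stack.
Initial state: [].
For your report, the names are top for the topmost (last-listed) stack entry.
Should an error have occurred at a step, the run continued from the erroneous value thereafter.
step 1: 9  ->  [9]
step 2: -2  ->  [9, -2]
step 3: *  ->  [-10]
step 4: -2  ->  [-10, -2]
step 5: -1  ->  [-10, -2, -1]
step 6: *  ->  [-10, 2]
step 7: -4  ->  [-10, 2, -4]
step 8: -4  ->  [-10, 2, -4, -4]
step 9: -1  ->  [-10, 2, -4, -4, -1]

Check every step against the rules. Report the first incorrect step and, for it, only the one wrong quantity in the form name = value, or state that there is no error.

step 3, top = -18

Recomputing the run from the initial state:
step 1: [9]
step 2: [9, -2]
step 3: [-18]
step 4: [-18, -2]
step 5: [-18, -2, -1]
step 6: [-18, 2]
step 7: [-18, 2, -4]
step 8: [-18, 2, -4, -4]
step 9: [-18, 2, -4, -4, -1]
The first disagreement with the trace is at step 3, where the value should be top = -18.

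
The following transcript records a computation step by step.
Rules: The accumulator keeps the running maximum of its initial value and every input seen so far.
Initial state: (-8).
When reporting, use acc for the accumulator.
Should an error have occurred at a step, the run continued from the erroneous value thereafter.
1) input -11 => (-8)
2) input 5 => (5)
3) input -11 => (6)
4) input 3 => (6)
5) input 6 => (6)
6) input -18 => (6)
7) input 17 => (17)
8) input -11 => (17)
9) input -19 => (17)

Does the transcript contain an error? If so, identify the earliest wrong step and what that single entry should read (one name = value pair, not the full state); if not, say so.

1. acc = max(-8, -11) = -8 (in agreement)
2. acc = max(-8, 5) = 5 (matches)
3. acc = max(5, -11) = 5 (the transcript has a different value)
Step 3 is the first one off; corrected, acc = 5.

step 3, acc = 5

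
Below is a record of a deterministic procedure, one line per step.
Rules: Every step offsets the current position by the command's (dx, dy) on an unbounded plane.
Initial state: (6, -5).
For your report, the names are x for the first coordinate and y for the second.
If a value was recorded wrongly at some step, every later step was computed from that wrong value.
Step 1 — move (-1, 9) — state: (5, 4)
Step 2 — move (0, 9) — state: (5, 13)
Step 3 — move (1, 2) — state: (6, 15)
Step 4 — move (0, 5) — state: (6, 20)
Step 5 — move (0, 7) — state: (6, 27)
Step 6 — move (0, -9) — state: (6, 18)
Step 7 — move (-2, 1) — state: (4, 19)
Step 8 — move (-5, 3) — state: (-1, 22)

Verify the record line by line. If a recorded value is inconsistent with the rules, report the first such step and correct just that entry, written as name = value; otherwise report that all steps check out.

Recomputing the run from the initial state:
step 1: x = 5, y = 4
step 2: x = 5, y = 13
step 3: x = 6, y = 15
step 4: x = 6, y = 20
step 5: x = 6, y = 27
step 6: x = 6, y = 18
step 7: x = 4, y = 19
step 8: x = -1, y = 22
This matches the record at every step.

no error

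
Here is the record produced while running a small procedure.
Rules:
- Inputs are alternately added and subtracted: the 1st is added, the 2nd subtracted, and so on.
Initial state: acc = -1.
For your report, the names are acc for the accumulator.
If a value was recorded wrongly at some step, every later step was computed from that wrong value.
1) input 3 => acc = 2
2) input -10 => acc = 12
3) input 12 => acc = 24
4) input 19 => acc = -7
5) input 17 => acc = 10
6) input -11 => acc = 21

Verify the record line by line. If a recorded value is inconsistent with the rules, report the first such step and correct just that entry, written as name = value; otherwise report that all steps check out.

step 4, acc = 5

Recomputing the run from the initial state:
step 1: acc = 2
step 2: acc = 12
step 3: acc = 24
step 4: acc = 5
step 5: acc = 22
step 6: acc = 33
The first disagreement with the record is at step 4, where the value should be acc = 5.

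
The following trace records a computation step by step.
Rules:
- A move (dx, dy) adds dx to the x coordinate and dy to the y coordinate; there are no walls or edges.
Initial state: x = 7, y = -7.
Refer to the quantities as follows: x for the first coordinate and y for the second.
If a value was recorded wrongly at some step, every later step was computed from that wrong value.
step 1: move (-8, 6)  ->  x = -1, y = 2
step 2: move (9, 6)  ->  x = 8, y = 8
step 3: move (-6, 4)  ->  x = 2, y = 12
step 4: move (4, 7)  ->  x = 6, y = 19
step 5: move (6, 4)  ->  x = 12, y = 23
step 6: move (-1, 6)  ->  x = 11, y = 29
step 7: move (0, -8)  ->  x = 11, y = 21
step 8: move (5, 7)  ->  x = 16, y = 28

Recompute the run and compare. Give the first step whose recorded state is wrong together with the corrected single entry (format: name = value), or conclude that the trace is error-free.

step 1, y = -1

1. x = 7 + (-8) = -1, y = -7 + (6) = -1 (not what was recorded)
So the first discrepancy is step 1, where the right value is y = -1.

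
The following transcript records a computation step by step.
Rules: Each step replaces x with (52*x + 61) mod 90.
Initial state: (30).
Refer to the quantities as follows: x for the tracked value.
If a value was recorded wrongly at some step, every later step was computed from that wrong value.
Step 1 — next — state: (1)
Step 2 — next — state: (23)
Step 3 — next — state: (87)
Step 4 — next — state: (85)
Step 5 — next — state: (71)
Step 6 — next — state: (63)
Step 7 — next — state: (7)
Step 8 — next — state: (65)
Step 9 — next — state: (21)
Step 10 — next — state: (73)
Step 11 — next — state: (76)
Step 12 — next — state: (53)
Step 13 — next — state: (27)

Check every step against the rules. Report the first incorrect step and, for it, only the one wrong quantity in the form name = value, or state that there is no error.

step 11, x = 77

Recomputing the run from the initial state:
step 1: x = 1
step 2: x = 23
step 3: x = 87
step 4: x = 85
step 5: x = 71
step 6: x = 63
step 7: x = 7
step 8: x = 65
step 9: x = 21
step 10: x = 73
step 11: x = 77
step 12: x = 15
step 13: x = 31
The first disagreement with the transcript is at step 11, where the value should be x = 77.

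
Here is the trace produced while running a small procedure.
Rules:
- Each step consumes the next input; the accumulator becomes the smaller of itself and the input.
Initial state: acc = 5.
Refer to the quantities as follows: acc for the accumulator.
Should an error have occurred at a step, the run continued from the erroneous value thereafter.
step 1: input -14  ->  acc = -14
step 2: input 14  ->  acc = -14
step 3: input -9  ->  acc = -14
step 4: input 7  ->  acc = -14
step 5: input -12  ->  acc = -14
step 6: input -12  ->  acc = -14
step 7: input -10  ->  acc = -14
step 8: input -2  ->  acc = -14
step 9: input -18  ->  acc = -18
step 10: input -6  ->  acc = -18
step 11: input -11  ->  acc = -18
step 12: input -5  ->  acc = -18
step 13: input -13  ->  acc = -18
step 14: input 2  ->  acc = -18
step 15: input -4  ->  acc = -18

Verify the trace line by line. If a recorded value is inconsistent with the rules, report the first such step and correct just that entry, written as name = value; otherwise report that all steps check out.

Step 1: acc = min(5, -14) = -14 — same as recorded.
Step 2: acc = min(-14, 14) = -14 — exactly as logged.
Step 3: acc = min(-14, -9) = -14 — consistent with the trace.
Step 4: acc = min(-14, 7) = -14 — exactly as logged.
Step 5: acc = min(-14, -12) = -14 — verified.
Step 6: acc = min(-14, -12) = -14 — no discrepancy.
Step 7: acc = min(-14, -10) = -14 — verified.
Step 8: acc = min(-14, -2) = -14 — no discrepancy.
Step 9: acc = min(-14, -18) = -18 — no discrepancy.
Step 10: acc = min(-18, -6) = -18 — exactly as logged.
Step 11: acc = min(-18, -11) = -18 — consistent with the trace.
Step 12: acc = min(-18, -5) = -18 — confirmed correct.
Step 13: acc = min(-18, -13) = -18 — exactly as logged.
Step 14: acc = min(-18, 2) = -18 — exactly as logged.
Step 15: acc = min(-18, -4) = -18 — agrees with the trace.
All steps check out; nothing to correct.

no error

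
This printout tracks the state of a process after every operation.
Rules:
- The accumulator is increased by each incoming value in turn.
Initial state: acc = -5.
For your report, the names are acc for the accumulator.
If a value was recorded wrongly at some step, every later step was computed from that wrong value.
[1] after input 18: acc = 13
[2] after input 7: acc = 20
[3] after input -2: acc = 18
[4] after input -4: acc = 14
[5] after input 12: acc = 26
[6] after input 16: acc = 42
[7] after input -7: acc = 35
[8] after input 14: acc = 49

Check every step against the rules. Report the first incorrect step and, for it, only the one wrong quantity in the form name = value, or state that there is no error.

no error

Recomputing the run from the initial state:
step 1: acc = 13
step 2: acc = 20
step 3: acc = 18
step 4: acc = 14
step 5: acc = 26
step 6: acc = 42
step 7: acc = 35
step 8: acc = 49
This matches the printout at every step.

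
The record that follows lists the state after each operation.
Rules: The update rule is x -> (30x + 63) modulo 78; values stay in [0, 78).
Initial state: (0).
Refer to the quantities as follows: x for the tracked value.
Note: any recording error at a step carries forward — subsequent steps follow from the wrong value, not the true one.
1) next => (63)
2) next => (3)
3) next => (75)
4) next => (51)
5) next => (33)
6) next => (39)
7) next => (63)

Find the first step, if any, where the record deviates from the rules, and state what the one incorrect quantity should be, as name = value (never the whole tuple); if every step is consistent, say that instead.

no error

Step 1: x = (30*0 + 63) mod 78 = 63 — exactly as logged.
Step 2: x = (30*63 + 63) mod 78 = 3 — confirmed correct.
Step 3: x = (30*3 + 63) mod 78 = 75 — exactly as logged.
Step 4: x = (30*75 + 63) mod 78 = 51 — checks out.
Step 5: x = (30*51 + 63) mod 78 = 33 — agrees with the record.
Step 6: x = (30*33 + 63) mod 78 = 39 — exactly as logged.
Step 7: x = (30*39 + 63) mod 78 = 63 — matches.
The recomputation confirms every line.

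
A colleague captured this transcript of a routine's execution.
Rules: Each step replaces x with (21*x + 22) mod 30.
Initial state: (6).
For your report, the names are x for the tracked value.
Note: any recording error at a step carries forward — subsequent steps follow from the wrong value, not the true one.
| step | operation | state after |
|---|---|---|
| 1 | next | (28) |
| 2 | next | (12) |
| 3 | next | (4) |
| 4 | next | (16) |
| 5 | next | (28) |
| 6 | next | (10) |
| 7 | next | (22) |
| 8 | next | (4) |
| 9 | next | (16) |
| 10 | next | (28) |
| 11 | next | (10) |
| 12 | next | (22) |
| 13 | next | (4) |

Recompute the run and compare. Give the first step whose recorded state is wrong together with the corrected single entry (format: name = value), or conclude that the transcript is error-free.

step 2, x = 10

1. x = (21*6 + 22) mod 30 = 28 (same as recorded)
2. x = (21*28 + 22) mod 30 = 10 (the transcript has a different value)
So the first discrepancy is step 2, where the right value is x = 10.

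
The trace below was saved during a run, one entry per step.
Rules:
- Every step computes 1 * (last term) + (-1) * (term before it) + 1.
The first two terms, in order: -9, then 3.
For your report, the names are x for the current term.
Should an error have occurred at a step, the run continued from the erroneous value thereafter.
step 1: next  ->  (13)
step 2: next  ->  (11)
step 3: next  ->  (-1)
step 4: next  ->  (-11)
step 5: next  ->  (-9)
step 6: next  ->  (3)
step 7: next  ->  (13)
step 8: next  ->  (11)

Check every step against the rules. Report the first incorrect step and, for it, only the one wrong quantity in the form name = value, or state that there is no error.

no error

step 1: x = 1*(3) + (-1)*(-9) + (1) = 13 -> matches
step 2: x = 1*(13) + (-1)*(3) + (1) = 11 -> exactly as logged
step 3: x = 1*(11) + (-1)*(13) + (1) = -1 -> agrees with the trace
step 4: x = 1*(-1) + (-1)*(11) + (1) = -11 -> verified
step 5: x = 1*(-11) + (-1)*(-1) + (1) = -9 -> checks out
step 6: x = 1*(-9) + (-1)*(-11) + (1) = 3 -> consistent with the trace
step 7: x = 1*(3) + (-1)*(-9) + (1) = 13 -> exactly as logged
step 8: x = 1*(13) + (-1)*(3) + (1) = 11 -> confirmed correct
All entries verified; no error found.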